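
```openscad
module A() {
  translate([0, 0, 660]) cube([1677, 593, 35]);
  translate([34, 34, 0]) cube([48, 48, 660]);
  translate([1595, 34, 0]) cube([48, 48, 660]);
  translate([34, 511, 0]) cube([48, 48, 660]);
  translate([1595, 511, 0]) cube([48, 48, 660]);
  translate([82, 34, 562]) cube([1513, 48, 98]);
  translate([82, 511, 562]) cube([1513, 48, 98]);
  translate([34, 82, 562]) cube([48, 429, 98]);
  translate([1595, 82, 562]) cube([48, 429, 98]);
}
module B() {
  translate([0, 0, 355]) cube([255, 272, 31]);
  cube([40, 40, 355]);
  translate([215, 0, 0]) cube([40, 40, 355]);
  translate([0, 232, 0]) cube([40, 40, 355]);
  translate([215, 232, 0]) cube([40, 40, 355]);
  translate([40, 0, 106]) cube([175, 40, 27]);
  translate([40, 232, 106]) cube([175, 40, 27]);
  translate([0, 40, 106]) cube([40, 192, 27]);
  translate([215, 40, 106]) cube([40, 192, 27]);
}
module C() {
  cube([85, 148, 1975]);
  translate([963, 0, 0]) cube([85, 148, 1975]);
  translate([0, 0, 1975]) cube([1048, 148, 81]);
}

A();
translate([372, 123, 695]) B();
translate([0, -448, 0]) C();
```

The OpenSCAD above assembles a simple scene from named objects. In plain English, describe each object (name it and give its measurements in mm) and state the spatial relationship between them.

A is a table: top 1677 mm (x) × 593 mm (y), 35 mm thick, upper face at z = 695 mm, on four 48×48 mm square legs, each inset 34 mm from the nearest pair of top edges, running from z = 0 to the bottom of the top. Four apron rails, 48 mm thick and 98 mm tall, run between adjacent legs with their top edges flush with the underside of the top and their outer faces flush with the legs' outer faces.

B is a four-legged stool. The seat is a 255×272×31 mm slab whose top surface is at z = 386 mm; four square legs, each 40×40 mm in cross-section, run from the floor (z = 0) to the underside of the seat, each flush with a corner of the seat. Four stretchers, 40 mm wide and 27 mm tall, connect adjacent legs with their undersides at z = 106 mm, each running between the inner faces of the legs it joins and aligned with the legs' outer faces on the other axis.

C is a door frame. The clear opening is 878 mm wide and 1975 mm high. Two 85 mm wide jambs, 148 mm deep, stand either side of the opening from the floor to the top of the opening. A 81 mm thick head sits across the top of both jambs, spanning the full outside width of the frame.

The stool is on top of the table. The door frame is on the floor beside the table on its −y side.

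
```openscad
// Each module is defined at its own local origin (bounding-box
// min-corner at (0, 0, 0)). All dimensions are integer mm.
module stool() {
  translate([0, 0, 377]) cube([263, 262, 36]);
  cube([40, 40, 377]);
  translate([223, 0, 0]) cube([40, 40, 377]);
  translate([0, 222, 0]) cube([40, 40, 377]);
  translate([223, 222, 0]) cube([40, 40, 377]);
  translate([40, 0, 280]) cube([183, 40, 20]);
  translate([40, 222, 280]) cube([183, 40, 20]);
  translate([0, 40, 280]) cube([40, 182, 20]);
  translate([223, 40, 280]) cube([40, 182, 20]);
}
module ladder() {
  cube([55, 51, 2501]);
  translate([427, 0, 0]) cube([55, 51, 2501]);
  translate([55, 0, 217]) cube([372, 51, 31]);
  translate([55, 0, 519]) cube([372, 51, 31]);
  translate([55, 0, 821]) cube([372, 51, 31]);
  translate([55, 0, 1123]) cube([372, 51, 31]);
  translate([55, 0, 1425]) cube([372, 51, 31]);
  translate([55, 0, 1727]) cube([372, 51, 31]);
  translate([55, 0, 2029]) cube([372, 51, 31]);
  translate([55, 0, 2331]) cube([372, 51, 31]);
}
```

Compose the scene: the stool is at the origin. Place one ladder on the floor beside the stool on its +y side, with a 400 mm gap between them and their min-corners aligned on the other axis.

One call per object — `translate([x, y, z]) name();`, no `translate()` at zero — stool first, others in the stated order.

stool();
translate([0, 662, 0]) ladder();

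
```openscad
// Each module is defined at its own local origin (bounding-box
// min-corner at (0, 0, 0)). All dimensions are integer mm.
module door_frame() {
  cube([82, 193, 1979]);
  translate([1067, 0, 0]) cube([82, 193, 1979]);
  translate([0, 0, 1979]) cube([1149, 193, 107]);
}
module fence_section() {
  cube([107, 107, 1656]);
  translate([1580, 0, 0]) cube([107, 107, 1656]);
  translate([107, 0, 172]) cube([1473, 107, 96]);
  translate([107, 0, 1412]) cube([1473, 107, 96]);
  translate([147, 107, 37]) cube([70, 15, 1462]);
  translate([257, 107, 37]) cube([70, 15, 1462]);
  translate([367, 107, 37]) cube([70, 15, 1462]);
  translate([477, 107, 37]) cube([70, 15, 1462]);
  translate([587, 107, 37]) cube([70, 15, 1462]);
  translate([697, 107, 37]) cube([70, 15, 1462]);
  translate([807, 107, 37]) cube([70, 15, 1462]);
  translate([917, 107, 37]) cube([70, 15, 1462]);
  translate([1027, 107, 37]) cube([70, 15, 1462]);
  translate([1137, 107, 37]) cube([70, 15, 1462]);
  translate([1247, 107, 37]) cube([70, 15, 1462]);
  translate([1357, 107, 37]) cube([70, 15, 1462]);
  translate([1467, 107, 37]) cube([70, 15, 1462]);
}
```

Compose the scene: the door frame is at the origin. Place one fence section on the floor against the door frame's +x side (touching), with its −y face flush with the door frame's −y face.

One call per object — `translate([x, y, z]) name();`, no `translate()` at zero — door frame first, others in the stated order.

door_frame();
translate([1149, 0, 0]) fence_section();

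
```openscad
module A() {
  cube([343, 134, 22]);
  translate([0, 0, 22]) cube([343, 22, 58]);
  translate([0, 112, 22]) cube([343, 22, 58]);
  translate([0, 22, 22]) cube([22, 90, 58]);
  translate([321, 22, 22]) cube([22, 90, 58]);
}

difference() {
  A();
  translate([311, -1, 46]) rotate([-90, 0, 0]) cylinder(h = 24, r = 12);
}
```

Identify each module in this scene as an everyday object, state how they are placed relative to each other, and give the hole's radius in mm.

A is an open box. The open box has a circular hole through its front wall. The hole's radius is 12 mm.

The subtracted cylinder has r = 12 mm.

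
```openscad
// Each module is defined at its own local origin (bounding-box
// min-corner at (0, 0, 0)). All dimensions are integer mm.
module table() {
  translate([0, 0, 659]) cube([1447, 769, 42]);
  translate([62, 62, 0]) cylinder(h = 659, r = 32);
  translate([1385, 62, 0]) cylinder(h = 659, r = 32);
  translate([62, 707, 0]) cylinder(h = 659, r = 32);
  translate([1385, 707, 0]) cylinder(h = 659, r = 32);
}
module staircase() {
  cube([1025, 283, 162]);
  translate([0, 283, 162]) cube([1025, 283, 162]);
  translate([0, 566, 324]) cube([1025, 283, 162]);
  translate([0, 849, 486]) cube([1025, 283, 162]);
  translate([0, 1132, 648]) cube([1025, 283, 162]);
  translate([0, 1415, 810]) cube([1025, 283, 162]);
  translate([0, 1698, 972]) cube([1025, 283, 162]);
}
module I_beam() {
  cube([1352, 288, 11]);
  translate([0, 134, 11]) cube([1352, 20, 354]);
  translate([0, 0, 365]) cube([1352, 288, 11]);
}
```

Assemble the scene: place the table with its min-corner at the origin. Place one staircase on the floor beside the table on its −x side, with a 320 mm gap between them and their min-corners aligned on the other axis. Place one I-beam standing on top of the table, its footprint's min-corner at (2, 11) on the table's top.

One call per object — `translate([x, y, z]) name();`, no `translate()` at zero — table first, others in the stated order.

table();
translate([-1345, 0, 0]) staircase();
translate([2, 11, 701]) I_beam();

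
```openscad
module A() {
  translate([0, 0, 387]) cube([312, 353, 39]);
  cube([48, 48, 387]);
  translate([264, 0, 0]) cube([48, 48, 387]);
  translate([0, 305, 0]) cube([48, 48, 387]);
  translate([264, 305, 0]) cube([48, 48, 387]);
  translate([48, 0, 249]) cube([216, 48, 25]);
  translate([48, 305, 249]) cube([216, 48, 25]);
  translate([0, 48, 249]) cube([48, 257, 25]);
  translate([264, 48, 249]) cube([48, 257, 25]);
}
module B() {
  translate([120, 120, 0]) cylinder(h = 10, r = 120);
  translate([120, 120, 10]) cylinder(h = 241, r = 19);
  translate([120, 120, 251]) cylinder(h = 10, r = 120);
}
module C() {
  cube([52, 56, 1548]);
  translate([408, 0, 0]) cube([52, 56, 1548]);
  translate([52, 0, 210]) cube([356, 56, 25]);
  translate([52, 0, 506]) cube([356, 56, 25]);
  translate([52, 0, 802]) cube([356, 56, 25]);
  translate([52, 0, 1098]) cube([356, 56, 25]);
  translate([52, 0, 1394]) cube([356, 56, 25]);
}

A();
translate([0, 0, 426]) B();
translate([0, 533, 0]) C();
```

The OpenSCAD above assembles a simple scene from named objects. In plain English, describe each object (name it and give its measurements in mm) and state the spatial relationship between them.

A is a four-legged stool. The seat is 312×353 mm, 39 mm thick, top at z = 426 mm. It stands on four square legs, each 48×48 mm in cross-section, from z = 0 to the seat underside, each flush with a corner of the seat. Four stretchers, 48 mm wide and 25 mm tall, connect adjacent legs with their undersides at z = 249 mm, each running between the inner faces of the legs it joins and aligned with the legs' outer faces on the other axis.

B is a spool: two coaxial disc flanges of radius 120 mm and thickness 10 mm, joined by a core cylinder of radius 19 mm and height 241 mm. The lower flange rests on z = 0 and the three cylinders share a vertical axis.

C is a wooden ladder with two side rails of 52×56 mm section and 1548 mm height, set 460 mm apart overall. Between them run 5 rectangular rungs (56 mm deep, 25 mm thick), front faces flush with the rails' −y face. The bottom of the first rung is 210 mm above the floor and each subsequent rung is 296 mm higher than the one below.

The spool is on top of the stool. The ladder is on the floor beside the stool on its +y side.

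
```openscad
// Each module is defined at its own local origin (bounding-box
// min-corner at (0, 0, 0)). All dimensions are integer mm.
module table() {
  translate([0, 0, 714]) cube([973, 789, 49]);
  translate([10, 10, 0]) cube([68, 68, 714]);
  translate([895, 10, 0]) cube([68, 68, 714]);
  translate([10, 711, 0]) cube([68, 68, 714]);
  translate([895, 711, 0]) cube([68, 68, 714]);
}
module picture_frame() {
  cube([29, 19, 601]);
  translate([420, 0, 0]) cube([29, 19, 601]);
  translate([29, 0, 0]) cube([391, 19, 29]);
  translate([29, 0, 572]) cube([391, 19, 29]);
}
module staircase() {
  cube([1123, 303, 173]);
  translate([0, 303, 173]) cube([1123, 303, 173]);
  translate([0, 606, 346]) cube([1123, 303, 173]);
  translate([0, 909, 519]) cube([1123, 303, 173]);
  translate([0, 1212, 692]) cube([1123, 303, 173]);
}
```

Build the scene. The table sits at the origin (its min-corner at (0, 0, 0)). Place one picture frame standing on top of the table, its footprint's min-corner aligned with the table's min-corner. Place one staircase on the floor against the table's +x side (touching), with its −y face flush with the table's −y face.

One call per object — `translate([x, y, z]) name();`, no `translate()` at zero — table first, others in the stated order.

table();
translate([0, 0, 763]) picture_frame();
translate([973, 0, 0]) staircase();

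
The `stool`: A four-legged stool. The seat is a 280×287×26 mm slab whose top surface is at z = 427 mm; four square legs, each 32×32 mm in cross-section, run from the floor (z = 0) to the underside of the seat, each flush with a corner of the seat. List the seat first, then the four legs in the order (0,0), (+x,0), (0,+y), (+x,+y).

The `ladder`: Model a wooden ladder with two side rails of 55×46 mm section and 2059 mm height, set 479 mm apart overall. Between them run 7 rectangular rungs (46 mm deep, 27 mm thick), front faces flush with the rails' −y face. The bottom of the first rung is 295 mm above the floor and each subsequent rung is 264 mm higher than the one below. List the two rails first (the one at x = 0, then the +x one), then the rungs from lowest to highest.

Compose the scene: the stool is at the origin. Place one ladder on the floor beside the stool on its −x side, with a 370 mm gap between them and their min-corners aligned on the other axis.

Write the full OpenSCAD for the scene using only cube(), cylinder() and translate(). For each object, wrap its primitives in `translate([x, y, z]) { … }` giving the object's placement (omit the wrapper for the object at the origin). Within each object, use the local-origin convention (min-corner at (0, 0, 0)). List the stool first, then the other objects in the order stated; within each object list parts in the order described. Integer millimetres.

translate([0, 0, 401]) cube([280, 287, 26]);
cube([32, 32, 401]);
translate([248, 0, 0]) cube([32, 32, 401]);
translate([0, 255, 0]) cube([32, 32, 401]);
translate([248, 255, 0]) cube([32, 32, 401]);
translate([-849, 0, 0]) {
  cube([55, 46, 2059]);
  translate([424, 0, 0]) cube([55, 46, 2059]);
  translate([55, 0, 295]) cube([369, 46, 27]);
  translate([55, 0, 559]) cube([369, 46, 27]);
  translate([55, 0, 823]) cube([369, 46, 27]);
  translate([55, 0, 1087]) cube([369, 46, 27]);
  translate([55, 0, 1351]) cube([369, 46, 27]);
  translate([55, 0, 1615]) cube([369, 46, 27]);
  translate([55, 0, 1879]) cube([369, 46, 27]);
}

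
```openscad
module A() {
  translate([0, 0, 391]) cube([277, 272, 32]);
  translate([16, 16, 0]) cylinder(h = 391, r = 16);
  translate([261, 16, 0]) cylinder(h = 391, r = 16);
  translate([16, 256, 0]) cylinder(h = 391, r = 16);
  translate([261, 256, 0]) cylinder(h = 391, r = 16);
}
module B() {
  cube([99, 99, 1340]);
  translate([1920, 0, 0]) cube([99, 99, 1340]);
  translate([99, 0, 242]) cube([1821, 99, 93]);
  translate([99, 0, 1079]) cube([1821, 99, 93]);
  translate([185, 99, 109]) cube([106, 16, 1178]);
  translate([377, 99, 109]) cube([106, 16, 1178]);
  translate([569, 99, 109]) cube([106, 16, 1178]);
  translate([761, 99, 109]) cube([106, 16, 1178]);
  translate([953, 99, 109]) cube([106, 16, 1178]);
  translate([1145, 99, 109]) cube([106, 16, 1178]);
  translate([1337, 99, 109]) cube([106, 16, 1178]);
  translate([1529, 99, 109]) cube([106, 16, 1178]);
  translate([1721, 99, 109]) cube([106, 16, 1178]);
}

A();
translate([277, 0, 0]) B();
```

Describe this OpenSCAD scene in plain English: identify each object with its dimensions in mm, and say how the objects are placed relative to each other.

A is a four-legged stool. The seat is a 277×272×32 mm slab whose top surface is at z = 423 mm; four round legs, each 32 mm in diameter, run from the floor (z = 0) to the underside of the seat, each leg's axis is inset half a diameter from the nearest pair of seat edges (so the leg's bounding box is flush with the corner).

B is a fence section. Two 99×99 mm posts, 1340 mm tall, stand on the floor with a clear span of 1821 mm between their inner faces. Two horizontal rails of 99×93 mm section span the gap between the posts with their undersides at z = 242 mm and z = 1079 mm, flush with the posts' −y face. 9 pickets, each 106 mm wide, 16 mm thick and 1178 mm tall, are fixed to the +y face of the rails with their bottoms at z = 109 mm, evenly spaced across the span with equal gaps (rounded down to the nearest mm) at the −x end and between each pair — any rounding remainder accumulates at the +x end.

The fence section is against the stool's +x side, with their −y faces flush.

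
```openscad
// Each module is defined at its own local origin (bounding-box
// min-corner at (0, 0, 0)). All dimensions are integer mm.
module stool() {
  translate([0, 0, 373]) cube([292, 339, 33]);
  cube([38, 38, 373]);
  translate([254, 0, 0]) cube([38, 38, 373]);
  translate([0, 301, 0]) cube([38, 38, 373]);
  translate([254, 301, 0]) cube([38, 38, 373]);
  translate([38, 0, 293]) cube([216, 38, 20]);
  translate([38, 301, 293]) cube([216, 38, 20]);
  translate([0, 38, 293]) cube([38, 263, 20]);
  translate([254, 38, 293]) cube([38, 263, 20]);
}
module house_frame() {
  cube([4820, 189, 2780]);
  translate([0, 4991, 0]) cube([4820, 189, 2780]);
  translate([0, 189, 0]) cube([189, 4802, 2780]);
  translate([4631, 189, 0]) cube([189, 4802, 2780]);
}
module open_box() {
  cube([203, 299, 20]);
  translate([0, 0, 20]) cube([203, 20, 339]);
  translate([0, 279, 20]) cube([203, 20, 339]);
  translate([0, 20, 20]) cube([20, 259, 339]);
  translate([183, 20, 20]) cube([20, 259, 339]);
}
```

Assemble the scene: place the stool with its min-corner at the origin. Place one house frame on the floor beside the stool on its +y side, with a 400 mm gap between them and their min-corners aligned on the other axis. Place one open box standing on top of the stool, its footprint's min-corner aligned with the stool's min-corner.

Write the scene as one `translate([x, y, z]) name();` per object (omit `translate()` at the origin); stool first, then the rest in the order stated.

stool();
translate([0, 739, 0]) house_frame();
translate([0, 0, 406]) open_box();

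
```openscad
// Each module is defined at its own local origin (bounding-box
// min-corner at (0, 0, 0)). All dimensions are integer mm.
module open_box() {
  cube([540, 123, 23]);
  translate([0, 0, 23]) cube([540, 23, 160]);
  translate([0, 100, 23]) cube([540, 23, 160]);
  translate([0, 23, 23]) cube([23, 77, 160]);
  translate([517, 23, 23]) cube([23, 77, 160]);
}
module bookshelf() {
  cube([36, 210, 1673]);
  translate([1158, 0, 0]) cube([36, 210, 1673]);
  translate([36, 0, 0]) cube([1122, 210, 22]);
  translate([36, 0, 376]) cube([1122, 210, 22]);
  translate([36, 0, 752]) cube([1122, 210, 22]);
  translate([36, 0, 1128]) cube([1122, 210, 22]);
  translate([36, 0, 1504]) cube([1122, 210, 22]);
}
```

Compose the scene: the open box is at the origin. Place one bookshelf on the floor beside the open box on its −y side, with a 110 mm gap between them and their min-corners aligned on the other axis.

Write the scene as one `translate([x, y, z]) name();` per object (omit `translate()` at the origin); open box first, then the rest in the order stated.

open_box();
translate([0, -320, 0]) bookshelf();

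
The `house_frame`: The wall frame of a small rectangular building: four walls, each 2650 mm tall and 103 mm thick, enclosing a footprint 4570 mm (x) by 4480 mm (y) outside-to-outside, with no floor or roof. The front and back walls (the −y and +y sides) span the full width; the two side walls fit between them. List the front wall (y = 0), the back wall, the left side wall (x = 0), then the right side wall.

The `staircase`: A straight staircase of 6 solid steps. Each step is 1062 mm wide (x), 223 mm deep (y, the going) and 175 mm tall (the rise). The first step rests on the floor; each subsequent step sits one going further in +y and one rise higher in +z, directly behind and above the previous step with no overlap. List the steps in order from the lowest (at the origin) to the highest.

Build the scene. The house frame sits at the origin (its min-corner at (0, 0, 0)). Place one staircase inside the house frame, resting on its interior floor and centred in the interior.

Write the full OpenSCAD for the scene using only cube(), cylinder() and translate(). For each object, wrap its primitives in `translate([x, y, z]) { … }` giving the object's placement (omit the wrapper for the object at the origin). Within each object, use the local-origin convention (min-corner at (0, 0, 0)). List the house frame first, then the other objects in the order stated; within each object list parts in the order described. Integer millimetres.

cube([4570, 103, 2650]);
translate([0, 4377, 0]) cube([4570, 103, 2650]);
translate([0, 103, 0]) cube([103, 4274, 2650]);
translate([4467, 103, 0]) cube([103, 4274, 2650]);
translate([1754, 1571, 0]) {
  cube([1062, 223, 175]);
  translate([0, 223, 175]) cube([1062, 223, 175]);
  translate([0, 446, 350]) cube([1062, 223, 175]);
  translate([0, 669, 525]) cube([1062, 223, 175]);
  translate([0, 892, 700]) cube([1062, 223, 175]);
  translate([0, 1115, 875]) cube([1062, 223, 175]);
}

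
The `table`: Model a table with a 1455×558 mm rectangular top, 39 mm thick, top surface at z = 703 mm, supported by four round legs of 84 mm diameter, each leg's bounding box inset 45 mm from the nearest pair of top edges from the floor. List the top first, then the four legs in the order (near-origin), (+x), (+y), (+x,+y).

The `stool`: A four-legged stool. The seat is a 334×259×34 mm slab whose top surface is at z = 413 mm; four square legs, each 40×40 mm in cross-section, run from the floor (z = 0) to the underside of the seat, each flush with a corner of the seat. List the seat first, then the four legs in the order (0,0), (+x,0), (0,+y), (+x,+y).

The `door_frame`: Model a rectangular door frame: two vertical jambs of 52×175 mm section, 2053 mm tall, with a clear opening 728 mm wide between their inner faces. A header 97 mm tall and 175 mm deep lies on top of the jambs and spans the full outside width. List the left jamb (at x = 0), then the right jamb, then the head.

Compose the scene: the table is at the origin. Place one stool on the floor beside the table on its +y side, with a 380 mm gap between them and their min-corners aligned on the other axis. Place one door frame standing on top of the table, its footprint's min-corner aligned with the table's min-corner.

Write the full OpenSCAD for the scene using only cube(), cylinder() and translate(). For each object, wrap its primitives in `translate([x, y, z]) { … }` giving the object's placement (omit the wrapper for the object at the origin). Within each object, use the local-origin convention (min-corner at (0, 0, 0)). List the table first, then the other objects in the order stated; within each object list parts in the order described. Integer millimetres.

translate([0, 0, 664]) cube([1455, 558, 39]);
translate([87, 87, 0]) cylinder(h = 664, r = 42);
translate([1368, 87, 0]) cylinder(h = 664, r = 42);
translate([87, 471, 0]) cylinder(h = 664, r = 42);
translate([1368, 471, 0]) cylinder(h = 664, r = 42);
translate([0, 938, 0]) {
  translate([0, 0, 379]) cube([334, 259, 34]);
  cube([40, 40, 379]);
  translate([294, 0, 0]) cube([40, 40, 379]);
  translate([0, 219, 0]) cube([40, 40, 379]);
  translate([294, 219, 0]) cube([40, 40, 379]);
}
translate([0, 0, 703]) {
  cube([52, 175, 2053]);
  translate([780, 0, 0]) cube([52, 175, 2053]);
  translate([0, 0, 2053]) cube([832, 175, 97]);
}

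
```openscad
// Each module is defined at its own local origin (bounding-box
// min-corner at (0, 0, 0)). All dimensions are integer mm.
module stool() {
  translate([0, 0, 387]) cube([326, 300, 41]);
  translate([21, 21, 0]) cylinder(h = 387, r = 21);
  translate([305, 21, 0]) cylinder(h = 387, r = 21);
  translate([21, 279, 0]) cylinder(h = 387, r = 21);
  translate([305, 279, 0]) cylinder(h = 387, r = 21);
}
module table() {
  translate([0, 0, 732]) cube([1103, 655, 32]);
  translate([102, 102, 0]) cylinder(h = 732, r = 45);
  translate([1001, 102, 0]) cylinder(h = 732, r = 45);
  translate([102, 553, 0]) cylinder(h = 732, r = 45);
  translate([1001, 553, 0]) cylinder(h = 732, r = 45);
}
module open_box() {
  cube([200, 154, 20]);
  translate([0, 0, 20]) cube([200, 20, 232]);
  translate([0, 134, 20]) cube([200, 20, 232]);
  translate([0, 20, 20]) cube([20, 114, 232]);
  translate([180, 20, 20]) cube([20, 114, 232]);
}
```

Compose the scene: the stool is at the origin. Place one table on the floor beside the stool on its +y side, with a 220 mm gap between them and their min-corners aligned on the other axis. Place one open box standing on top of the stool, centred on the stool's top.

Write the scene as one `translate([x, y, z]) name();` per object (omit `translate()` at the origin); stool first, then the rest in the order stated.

stool();
translate([0, 520, 0]) table();
translate([63, 73, 428]) open_box();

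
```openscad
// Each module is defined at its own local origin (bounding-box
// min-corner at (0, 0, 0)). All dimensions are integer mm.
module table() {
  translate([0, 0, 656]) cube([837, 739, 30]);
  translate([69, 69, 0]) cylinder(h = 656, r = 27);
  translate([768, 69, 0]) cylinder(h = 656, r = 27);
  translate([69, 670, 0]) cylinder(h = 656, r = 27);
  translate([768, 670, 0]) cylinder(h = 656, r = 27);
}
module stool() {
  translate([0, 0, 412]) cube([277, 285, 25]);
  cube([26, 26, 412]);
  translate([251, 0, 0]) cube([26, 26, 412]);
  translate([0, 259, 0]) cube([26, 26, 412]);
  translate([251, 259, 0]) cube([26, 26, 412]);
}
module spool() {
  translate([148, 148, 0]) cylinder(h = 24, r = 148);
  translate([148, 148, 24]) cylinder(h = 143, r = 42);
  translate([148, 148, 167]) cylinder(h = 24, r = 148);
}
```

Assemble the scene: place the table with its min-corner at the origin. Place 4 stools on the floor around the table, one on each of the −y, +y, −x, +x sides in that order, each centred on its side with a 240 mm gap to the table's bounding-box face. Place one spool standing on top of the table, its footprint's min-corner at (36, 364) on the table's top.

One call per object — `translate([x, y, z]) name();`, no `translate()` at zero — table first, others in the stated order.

table();
translate([280, -525, 0]) stool();
translate([280, 979, 0]) stool();
translate([-517, 227, 0]) stool();
translate([1077, 227, 0]) stool();
translate([36, 364, 686]) spool();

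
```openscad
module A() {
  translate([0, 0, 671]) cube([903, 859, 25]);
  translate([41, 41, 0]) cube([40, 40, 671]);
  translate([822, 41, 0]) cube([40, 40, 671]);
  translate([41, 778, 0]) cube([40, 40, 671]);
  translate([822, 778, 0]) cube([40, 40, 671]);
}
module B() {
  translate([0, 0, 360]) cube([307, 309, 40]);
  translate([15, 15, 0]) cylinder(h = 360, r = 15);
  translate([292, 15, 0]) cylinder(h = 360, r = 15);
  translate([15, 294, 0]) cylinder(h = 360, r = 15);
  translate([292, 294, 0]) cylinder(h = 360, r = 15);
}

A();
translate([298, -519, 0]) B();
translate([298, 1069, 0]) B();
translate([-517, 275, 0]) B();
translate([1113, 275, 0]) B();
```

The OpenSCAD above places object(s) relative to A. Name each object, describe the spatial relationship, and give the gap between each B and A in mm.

A is a table. B is a stool. Four stools sit around the table at the −y, +y, −x, +x sides. The gap between each stool and the table is 210 mm.

Each stool's nearest face is 210 mm from the table's bounding box.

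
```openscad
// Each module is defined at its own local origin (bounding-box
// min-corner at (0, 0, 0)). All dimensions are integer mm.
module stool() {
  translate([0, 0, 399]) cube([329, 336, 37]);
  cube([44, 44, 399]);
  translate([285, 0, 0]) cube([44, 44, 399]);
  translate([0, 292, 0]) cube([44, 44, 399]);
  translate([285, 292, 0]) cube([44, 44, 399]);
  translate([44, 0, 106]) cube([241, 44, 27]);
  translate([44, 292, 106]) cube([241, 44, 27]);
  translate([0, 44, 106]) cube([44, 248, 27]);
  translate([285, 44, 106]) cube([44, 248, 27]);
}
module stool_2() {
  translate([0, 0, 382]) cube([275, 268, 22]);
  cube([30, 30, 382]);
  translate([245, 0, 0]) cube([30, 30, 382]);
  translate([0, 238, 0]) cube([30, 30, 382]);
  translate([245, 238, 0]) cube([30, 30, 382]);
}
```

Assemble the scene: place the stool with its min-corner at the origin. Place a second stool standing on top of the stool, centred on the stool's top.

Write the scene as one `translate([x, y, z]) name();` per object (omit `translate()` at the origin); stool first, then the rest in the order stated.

stool();
translate([27, 34, 436]) stool_2();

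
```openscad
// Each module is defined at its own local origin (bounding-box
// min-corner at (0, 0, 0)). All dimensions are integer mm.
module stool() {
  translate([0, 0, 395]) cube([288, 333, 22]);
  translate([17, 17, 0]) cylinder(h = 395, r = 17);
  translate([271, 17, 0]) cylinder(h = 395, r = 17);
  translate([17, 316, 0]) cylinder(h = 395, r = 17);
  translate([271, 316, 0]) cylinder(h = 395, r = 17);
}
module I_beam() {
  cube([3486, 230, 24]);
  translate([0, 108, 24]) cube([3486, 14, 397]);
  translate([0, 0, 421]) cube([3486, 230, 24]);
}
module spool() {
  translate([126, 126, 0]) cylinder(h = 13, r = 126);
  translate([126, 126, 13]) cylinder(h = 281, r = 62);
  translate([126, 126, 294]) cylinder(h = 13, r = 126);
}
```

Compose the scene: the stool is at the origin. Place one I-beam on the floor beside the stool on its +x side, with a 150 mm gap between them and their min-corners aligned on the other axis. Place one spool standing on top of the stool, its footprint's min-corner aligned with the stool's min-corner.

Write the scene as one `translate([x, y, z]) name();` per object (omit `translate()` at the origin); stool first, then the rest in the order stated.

stool();
translate([438, 0, 0]) I_beam();
translate([0, 0, 417]) spool();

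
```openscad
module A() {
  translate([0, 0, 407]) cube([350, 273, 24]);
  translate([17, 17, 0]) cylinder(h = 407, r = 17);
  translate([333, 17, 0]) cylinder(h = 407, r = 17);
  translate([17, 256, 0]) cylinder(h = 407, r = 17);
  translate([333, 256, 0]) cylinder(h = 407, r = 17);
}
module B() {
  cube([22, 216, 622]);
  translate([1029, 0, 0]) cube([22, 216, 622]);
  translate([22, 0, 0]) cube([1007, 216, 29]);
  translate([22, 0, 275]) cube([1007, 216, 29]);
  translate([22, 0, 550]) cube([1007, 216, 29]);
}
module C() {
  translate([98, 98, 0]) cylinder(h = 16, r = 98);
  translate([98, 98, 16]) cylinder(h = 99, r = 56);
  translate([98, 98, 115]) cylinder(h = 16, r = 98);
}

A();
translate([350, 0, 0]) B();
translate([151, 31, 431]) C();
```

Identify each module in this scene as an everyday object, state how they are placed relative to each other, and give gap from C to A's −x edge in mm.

The spool's min-x is at 151; the stool's min-x is 0; gap = 151 mm.

A is a stool. B is a bookshelf. C is a spool. The bookshelf is against the stool's +x side, with their −y faces flush. The spool is on top of the stool. The gap from the spool to the stool's −x edge is 151 mm.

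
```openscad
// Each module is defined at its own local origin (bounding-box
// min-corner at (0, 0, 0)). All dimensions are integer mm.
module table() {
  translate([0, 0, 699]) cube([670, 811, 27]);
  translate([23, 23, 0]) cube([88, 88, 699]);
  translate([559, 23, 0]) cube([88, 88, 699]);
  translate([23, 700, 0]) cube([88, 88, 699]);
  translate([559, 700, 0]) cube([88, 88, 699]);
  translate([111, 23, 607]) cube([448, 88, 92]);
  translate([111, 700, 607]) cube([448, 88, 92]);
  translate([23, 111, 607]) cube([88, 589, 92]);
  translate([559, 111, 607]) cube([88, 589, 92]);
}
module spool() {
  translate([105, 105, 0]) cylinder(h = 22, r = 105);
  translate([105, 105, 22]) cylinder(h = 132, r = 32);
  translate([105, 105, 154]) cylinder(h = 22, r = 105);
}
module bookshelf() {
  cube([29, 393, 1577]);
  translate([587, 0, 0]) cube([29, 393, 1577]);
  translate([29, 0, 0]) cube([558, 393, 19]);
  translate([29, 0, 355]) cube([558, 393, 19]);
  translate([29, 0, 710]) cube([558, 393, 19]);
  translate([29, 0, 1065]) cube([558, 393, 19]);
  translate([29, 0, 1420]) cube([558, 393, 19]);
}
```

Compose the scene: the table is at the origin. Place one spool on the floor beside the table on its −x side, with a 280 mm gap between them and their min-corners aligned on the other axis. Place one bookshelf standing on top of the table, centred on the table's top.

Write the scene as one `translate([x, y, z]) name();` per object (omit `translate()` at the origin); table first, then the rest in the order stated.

table();
translate([-490, 0, 0]) spool();
translate([27, 209, 726]) bookshelf();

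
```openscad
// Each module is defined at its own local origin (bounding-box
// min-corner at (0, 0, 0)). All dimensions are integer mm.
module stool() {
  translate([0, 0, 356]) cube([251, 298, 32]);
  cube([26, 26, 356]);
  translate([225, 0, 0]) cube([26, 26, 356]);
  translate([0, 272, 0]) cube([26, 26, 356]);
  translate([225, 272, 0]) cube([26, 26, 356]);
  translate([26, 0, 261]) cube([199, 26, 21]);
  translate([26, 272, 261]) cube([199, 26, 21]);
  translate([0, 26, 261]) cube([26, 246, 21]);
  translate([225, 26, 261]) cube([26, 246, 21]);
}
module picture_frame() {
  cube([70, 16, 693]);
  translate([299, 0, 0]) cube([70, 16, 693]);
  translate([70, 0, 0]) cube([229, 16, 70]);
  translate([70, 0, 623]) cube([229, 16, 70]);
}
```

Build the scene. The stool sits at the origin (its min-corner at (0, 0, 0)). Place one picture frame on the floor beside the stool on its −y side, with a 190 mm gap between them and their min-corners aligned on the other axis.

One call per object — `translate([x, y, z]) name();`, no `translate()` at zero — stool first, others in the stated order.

stool();
translate([0, -206, 0]) picture_frame();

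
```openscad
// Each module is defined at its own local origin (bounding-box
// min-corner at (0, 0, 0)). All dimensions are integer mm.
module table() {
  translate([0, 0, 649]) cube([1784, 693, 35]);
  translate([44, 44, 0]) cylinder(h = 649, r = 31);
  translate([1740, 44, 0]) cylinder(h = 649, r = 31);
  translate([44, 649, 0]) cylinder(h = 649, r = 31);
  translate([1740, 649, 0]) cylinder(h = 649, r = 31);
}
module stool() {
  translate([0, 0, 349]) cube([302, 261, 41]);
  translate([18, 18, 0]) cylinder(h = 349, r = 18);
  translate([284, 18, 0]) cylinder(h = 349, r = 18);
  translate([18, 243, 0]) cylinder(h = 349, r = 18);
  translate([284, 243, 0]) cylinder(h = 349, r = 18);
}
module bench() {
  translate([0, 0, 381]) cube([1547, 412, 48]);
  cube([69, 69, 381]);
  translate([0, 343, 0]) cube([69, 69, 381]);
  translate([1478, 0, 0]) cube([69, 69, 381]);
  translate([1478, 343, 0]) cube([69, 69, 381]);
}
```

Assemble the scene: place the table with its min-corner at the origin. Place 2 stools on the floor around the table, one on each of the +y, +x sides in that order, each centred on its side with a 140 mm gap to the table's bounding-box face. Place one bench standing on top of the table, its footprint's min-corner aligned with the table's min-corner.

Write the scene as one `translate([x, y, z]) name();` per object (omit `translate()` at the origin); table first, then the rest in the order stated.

table();
translate([741, 833, 0]) stool();
translate([1924, 216, 0]) stool();
translate([0, 0, 684]) bench();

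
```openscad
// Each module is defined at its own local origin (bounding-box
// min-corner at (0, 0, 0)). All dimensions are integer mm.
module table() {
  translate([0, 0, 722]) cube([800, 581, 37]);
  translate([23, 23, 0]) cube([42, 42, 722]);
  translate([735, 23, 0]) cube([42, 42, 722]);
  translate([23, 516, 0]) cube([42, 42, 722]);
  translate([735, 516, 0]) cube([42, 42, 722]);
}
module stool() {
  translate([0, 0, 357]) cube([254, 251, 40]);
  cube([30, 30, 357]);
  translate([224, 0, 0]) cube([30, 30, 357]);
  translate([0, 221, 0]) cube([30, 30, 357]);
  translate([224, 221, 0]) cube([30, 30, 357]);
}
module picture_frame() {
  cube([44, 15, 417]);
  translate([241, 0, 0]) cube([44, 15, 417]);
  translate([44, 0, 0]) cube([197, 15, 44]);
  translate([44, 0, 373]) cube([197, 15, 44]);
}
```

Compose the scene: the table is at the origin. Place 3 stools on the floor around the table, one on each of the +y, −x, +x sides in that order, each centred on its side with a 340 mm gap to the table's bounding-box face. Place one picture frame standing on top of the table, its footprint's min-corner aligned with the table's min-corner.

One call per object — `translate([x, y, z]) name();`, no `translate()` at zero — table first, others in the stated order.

table();
translate([273, 921, 0]) stool();
translate([-594, 165, 0]) stool();
translate([1140, 165, 0]) stool();
translate([0, 0, 759]) picture_frame();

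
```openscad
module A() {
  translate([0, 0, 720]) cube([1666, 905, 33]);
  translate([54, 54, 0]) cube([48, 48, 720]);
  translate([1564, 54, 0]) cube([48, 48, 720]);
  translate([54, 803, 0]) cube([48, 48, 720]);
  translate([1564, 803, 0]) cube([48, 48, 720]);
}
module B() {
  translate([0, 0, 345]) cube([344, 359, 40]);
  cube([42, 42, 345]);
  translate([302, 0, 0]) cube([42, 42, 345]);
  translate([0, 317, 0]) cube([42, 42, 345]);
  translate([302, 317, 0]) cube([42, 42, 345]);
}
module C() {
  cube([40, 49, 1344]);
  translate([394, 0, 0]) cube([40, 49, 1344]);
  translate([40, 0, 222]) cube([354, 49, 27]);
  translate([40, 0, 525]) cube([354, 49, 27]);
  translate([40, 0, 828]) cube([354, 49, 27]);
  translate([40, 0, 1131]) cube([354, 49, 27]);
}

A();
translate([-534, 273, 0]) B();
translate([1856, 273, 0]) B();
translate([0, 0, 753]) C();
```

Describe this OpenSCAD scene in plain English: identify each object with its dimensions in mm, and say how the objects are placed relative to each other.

A is a table with a 1666×905 mm rectangular top, 33 mm thick, top surface at z = 753 mm, supported by four 48×48 mm square legs, each inset 54 mm from the nearest pair of top edges, running from the floor.

B is a four-legged stool. The seat is a 344×359×40 mm slab whose top surface is at z = 385 mm; four square legs, each 42×42 mm in cross-section, run from the floor (z = 0) to the underside of the seat, each flush with a corner of the seat.

C is a wooden ladder with two side rails of 40×49 mm section and 1344 mm height, set 434 mm apart overall. Between them run 4 rectangular rungs (49 mm deep, 27 mm thick), front faces flush with the rails' −y face. The bottom of the first rung is 222 mm above the floor and each subsequent rung is 303 mm higher than the one below.

Two stools sit around the table at the −x, +x sides. The ladder is on top of the table.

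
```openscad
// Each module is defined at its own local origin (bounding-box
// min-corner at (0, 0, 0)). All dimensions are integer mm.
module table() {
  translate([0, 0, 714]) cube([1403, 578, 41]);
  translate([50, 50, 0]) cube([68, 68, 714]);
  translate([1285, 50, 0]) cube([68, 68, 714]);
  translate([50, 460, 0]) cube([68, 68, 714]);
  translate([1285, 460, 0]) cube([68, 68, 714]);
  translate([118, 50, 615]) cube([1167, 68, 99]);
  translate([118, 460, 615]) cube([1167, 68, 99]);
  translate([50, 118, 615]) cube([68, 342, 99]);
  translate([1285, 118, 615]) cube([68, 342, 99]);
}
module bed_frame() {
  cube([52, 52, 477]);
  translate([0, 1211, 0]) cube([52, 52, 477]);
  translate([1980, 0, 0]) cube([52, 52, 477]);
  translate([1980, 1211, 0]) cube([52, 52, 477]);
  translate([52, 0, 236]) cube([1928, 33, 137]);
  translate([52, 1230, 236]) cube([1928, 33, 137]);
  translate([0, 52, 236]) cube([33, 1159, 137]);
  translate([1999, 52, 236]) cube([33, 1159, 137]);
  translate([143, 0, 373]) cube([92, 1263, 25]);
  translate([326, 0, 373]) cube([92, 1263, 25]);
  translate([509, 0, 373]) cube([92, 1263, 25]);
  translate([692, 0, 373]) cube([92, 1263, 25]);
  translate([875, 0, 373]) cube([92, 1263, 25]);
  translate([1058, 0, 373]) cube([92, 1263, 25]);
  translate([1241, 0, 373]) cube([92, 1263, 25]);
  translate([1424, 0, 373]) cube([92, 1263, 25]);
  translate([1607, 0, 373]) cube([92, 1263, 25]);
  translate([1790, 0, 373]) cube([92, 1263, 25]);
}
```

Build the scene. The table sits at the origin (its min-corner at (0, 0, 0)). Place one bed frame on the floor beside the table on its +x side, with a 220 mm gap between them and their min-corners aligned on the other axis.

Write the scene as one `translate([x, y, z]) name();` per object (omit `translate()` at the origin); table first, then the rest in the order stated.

table();
translate([1623, 0, 0]) bed_frame();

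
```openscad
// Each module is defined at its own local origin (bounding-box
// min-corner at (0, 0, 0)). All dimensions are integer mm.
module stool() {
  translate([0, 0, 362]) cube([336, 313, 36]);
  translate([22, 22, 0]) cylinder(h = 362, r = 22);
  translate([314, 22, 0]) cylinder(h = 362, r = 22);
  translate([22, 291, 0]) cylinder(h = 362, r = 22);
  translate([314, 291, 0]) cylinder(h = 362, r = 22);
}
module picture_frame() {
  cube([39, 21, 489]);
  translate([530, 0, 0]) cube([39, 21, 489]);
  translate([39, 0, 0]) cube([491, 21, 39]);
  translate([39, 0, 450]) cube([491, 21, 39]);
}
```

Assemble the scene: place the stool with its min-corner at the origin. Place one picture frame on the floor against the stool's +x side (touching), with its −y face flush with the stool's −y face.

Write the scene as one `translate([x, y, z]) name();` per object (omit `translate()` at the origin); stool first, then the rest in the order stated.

stool();
translate([336, 0, 0]) picture_frame();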